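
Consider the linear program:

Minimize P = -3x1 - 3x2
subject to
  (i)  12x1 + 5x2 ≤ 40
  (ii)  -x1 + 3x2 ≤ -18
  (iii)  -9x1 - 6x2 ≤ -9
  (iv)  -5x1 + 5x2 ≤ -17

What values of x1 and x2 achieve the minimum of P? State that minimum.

Corner points and P = -3x1 - 3x2:
  (210/41, -176/41) → P = -102/41
  (65/9, -28/3) → P = 19/3
  (45/11, -51/11) → P = 18/11

At the optimal vertex, 12x1 + 5x2 = 40 and -x1 + 3x2 = -18.
Solving simultaneously gives x1 = 210/41, x2 = -176/41.

x1 = 210/41, x2 = -176/41, minimum P = -102/41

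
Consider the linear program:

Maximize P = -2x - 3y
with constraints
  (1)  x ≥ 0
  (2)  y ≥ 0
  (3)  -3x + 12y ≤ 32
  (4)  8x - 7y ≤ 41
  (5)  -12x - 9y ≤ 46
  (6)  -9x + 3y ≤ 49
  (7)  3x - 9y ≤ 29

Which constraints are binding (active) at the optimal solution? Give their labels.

Corner points and P = -2x - 3y:
  (0, 0) → P = 0
  (0, 8/3) → P = -8
  (41/8, 0) → P = -41/4
  (716/75, 379/75) → P = -2569/75

The maximum is at (0, 0). Substituting into each constraint, equality holds for (1) and (2); the remaining constraints have slack.

(1) and (2)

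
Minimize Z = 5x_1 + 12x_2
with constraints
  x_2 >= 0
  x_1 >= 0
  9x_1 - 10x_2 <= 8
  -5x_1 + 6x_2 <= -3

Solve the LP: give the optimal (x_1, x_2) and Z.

x_1 = 3/5, x_2 = 0, minimum Z = 3

Corner points and Z = 5x_1 + 12x_2:
  (8/9, 0) → Z = 40/9
  (3/5, 0) → Z = 3
  (9/2, 13/4) → Z = 123/2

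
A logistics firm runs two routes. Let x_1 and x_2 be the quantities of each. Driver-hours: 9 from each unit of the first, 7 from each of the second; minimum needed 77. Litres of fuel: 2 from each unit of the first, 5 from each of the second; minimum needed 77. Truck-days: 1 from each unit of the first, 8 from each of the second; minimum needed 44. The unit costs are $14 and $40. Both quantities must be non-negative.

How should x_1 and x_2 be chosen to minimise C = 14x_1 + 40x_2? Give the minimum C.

Vertices and C = 14x_1 + 40x_2:
  (0, 77/5) → C = 616
  (44, 0) → C = 616
  (36, 1) → C = 544
The feasible region is unbounded (it extends along (0, 1), (1, 0)), but C strictly increases along every unbounded feasible direction, so there is no improving ray and the minimum is attained at a vertex.

The optimum lies where 2x_1 + 5x_2 = 77 and x_1 + 8x_2 = 44.
Solving simultaneously gives x_1 = 36, x_2 = 1.

x_1 = 36, x_2 = 1, minimum C = 544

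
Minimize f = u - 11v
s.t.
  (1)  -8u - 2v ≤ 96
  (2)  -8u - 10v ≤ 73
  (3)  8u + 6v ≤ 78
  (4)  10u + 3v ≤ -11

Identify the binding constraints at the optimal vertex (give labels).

Vertices and f = u - 11v:
  (-407/32, 23/8) → f = -1419/32
  (-183/8, 87/2) → f = -4011/8
  (109/76, -321/38) → f = 7171/76
  (-25/3, 217/9) → f = -2462/9

The minimum is at (-183/8, 87/2). Substituting into each constraint, equality holds for (1) and (3); the remaining constraints have slack.

(1) and (3)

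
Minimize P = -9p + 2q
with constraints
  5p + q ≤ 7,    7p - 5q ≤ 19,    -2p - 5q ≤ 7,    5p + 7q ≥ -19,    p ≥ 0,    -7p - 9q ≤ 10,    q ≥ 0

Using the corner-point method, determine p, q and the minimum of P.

p = 7/5, q = 0, minimum P = -63/5

Extreme points and P = -9p + 2q:
  (0, 7) → P = 14
  (7/5, 0) → P = -63/5
  (0, 0) → P = 0

The optimum lies where 5p + q = 7 and q = 0.
Solving simultaneously gives p = 7/5, q = 0.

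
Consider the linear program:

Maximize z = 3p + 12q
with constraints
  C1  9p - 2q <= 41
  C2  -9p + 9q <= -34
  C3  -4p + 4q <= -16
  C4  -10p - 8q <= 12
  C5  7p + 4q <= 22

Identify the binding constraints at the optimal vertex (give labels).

Feasible corners and z = 3p + 12q:
  (76/23, -259/46) → z = -1326/23
  (104/25, -89/50) → z = -222/25
  (10/9, -26/9) → z = -94/3
  (38/11, -6/11) → z = 42/11

The maximum is at (38/11, -6/11). Substituting into each constraint, equality holds for C3 and C5; the remaining constraints have slack.

C3 and C5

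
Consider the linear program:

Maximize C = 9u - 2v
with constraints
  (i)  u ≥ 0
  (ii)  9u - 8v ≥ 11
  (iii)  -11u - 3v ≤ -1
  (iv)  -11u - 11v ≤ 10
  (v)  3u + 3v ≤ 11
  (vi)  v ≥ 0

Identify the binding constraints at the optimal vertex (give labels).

(v) and (vi)

Corner points and C = 9u - 2v:
  (121/51, 22/17) → C = 319/17
  (11/9, 0) → C = 11
  (11/3, 0) → C = 33

The maximum is at (11/3, 0). Substituting into each constraint, equality holds for (v) and (vi); the remaining constraints have slack.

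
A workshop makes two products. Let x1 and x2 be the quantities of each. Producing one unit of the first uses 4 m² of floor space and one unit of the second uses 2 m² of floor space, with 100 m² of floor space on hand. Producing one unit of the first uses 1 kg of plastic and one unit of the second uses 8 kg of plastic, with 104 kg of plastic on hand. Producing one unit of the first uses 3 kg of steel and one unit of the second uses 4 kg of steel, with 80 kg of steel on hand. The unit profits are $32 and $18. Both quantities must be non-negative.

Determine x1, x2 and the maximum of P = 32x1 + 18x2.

The optimum lies where 4x1 + 2x2 = 100 and 3x1 + 4x2 = 80.
Solving simultaneously gives x1 = 24, x2 = 2.

x1 = 24, x2 = 2, maximum P = 804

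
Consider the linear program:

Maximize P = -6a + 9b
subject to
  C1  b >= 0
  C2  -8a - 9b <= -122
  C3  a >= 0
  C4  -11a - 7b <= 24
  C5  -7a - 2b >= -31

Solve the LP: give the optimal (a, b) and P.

a = 0, b = 31/2, maximum P = 279/2

Vertices and P = -6a + 9b:
  (0, 122/9) → P = 122
  (35/47, 606/47) → P = 5244/47
  (0, 31/2) → P = 279/2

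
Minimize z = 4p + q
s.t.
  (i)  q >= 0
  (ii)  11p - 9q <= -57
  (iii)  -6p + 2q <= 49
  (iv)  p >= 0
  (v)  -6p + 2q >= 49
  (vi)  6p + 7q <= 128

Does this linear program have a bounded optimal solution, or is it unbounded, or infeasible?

The boundaries q = 0 and -6p + 2q = 49 meet at (-49/6, 0), but that point violates p ≥ 0. Every candidate vertex is excluded by some other constraint, so the feasible region is empty.

infeasible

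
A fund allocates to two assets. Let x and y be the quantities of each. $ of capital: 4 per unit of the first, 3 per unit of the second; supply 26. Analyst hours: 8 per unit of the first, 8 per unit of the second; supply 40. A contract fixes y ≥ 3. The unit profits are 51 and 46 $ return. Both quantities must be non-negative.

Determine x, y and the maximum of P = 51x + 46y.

Corner points and P = 51x + 46y:
  (0, 5) → P = 230
  (0, 3) → P = 138
  (2, 3) → P = 240

The optimum lies where 8x + 8y = 40 and y = 3.
Solving simultaneously gives x = 2, y = 3.

x = 2, y = 3, maximum P = 240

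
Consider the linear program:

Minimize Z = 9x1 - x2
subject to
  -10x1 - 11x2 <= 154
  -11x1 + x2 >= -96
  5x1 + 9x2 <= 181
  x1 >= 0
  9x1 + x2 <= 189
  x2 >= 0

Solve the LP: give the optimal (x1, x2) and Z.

Vertices and Z = 9x1 - x2:
  (1045/104, 1511/104) → Z = 3947/52
  (96/11, 0) → Z = 864/11
  (0, 181/9) → Z = -181/9
  (0, 0) → Z = 0

At the optimal vertex, 5x1 + 9x2 = 181 and x1 = 0.
Solving simultaneously gives x1 = 0, x2 = 181/9.

x1 = 0, x2 = 181/9, minimum Z = -181/9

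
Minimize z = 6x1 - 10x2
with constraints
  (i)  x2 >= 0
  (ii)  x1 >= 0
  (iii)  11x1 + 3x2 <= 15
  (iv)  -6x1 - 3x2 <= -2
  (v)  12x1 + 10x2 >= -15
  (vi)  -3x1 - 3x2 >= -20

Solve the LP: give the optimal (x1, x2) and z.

x1 = 0, x2 = 5, minimum z = -50

Extreme points and z = 6x1 - 10x2:
  (15/11, 0) → z = 90/11
  (1/3, 0) → z = 2
  (0, 5) → z = -50
  (0, 2/3) → z = -20/3

At the optimal vertex, x1 = 0 and 11x1 + 3x2 = 15.
Solving simultaneously gives x1 = 0, x2 = 5.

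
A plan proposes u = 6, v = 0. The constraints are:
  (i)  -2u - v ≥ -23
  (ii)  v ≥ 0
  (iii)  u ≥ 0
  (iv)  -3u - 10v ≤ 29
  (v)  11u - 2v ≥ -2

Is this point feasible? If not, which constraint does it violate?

feasible

(i): -12 ≥ -23 ✓
(ii): 0 ≥ 0 ✓
(iii): 6 ≥ 0 ✓
(iv): -18 ≤ 29 ✓
(v): 66 ≥ -2 ✓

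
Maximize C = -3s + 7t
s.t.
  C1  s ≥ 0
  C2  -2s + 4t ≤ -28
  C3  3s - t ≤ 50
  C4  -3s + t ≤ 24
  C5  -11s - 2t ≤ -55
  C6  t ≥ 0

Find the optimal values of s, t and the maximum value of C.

s = 86/5, t = 8/5, maximum C = -202/5

Vertices and C = -3s + 7t:
  (86/5, 8/5) → C = -202/5
  (14, 0) → C = -42
  (50/3, 0) → C = -50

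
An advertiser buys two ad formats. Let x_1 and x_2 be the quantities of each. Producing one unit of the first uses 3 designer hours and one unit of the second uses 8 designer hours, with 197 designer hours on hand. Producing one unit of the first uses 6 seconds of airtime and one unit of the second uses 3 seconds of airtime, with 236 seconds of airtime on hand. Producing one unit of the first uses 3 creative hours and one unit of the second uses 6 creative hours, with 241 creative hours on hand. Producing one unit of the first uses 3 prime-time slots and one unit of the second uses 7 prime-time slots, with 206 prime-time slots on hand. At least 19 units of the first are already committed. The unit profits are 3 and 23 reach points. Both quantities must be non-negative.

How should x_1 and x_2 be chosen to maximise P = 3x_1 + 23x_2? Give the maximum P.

The optimum lies where 3x_1 + 8x_2 = 197 and x_1 = 19.
Solving simultaneously gives x_1 = 19, x_2 = 35/2.

x_1 = 19, x_2 = 35/2, maximum P = 919/2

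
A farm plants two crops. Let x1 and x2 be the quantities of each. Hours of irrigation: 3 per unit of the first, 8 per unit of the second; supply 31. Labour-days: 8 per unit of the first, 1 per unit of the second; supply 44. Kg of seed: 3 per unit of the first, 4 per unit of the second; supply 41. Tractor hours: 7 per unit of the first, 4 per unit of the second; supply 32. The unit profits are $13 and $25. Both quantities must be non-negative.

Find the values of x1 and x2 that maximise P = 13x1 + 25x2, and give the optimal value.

Vertices and P = 13x1 + 25x2:
  (0, 0) → P = 0
  (0, 31/8) → P = 775/8
  (32/7, 0) → P = 416/7
  (3, 11/4) → P = 431/4

x1 = 3, x2 = 11/4, maximum P = 431/4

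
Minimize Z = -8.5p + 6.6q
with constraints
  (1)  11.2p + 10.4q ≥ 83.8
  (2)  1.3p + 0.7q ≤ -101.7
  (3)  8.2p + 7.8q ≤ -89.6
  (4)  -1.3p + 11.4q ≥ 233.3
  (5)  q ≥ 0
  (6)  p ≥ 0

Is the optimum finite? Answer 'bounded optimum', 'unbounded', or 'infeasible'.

The boundaries q = 0 and p = 0 meet at (0, 0), but that point violates 11.2p + 10.4q ≥ 83.8. Every candidate vertex is excluded by some other constraint, so the feasible region is empty.

infeasible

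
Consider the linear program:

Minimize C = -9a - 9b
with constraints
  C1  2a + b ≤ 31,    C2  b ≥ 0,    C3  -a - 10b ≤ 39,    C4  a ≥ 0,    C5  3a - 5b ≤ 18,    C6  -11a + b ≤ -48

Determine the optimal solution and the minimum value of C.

a = 79/13, b = 245/13, minimum C = -2916/13

Feasible corners and C = -9a - 9b:
  (173/13, 57/13) → C = -2070/13
  (79/13, 245/13) → C = -2916/13
  (6, 0) → C = -54
  (48/11, 0) → C = -432/11

The binding constraints are 2a + b = 31 and -11a + b = -48.
Solving simultaneously gives a = 79/13, b = 245/13.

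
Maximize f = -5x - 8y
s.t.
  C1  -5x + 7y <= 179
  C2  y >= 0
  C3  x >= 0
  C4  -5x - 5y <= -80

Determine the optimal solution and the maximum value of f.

x = 16, y = 0, maximum f = -80

Extreme points and f = -5x - 8y:
  (0, 179/7) → f = -1432/7
  (16, 0) → f = -80
  (0, 16) → f = -128
The feasible region is unbounded (it extends along (1, 0), (7, 5)), but f strictly decreases along every unbounded feasible direction, so there is no improving ray and the maximum is attained at a vertex.

At the optimal vertex, y = 0 and -5x - 5y = -80.
Solving simultaneously gives x = 16, y = 0.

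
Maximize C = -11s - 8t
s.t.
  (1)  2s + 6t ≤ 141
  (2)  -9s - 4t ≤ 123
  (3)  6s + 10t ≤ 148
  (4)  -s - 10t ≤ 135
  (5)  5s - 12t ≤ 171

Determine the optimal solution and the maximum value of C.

Feasible corners and C = -11s - 8t:
  (-911/33, 345/11) → C = 1741/33
  (-345/43, -546/43) → C = 8163/43
  (1743/61, -143/61) → C = -18029/61
  (45/31, -423/31) → C = 2889/31

s = -345/43, t = -546/43, maximum C = 8163/43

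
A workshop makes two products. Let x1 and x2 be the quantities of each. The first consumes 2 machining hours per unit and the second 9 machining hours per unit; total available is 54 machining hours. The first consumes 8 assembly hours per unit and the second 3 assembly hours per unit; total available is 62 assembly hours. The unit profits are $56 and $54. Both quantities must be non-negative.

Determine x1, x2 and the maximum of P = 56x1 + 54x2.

x1 = 6, x2 = 14/3, maximum P = 588

The binding constraints are 2x1 + 9x2 = 54 and 8x1 + 3x2 = 62.
Solving simultaneously gives x1 = 6, x2 = 14/3.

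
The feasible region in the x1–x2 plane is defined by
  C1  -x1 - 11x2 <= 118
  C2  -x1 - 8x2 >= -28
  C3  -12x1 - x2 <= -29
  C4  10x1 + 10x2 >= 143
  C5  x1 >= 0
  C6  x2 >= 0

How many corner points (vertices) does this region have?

3

Of the 15 pairwise boundary intersections, those satisfying every inequality are:
  (432/35, 137/70)
  (28, 0)
  (143/10, 0)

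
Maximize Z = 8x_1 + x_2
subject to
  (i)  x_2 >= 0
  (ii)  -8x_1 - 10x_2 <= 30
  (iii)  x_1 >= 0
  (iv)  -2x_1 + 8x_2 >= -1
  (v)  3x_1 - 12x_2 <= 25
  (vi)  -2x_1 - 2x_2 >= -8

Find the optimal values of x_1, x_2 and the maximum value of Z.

Extreme points and Z = 8x_1 + x_2:
  (0, 0) → Z = 0
  (1/2, 0) → Z = 4
  (0, 4) → Z = 4
  (33/10, 7/10) → Z = 271/10

At the optimal vertex, -2x_1 + 8x_2 = -1 and -2x_1 - 2x_2 = -8.
Solving simultaneously gives x_1 = 33/10, x_2 = 7/10.

x_1 = 33/10, x_2 = 7/10, maximum Z = 271/10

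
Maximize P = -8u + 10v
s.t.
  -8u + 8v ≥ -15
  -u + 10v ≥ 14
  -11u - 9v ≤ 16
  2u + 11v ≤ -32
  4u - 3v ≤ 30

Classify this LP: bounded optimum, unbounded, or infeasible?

The boundaries -8u + 8v = -15 and -u + 10v = 14 meet at (131/36, 127/72), but that point violates 2u + 11v ≤ -32. Every candidate vertex is excluded by some other constraint, so the feasible region is empty.

infeasible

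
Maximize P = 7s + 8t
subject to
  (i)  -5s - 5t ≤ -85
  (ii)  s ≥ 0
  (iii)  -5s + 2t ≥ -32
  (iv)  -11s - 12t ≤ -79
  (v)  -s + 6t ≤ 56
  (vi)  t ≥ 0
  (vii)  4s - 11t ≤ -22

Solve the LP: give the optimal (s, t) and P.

Feasible corners and P = 7s + 8t:
  (66/7, 53/7) → P = 886/7
  (46/7, 73/7) → P = 906/7
  (76/7, 78/7) → P = 1156/7

At the optimal vertex, -5s + 2t = -32 and -s + 6t = 56.
Solving simultaneously gives s = 76/7, t = 78/7.

s = 76/7, t = 78/7, maximum P = 1156/7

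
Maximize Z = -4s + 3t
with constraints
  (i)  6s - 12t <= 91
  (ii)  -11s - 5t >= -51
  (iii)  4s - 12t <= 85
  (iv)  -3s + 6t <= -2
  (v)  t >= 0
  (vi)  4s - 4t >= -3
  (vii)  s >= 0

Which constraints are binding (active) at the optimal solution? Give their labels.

Feasible corners and Z = -4s + 3t:
  (316/81, 131/81) → Z = -871/81
  (51/11, 0) → Z = -204/11
  (2/3, 0) → Z = -8/3

The maximum is at (2/3, 0). Substituting into each constraint, equality holds for (iv) and (v); the remaining constraints have slack.

(iv) and (v)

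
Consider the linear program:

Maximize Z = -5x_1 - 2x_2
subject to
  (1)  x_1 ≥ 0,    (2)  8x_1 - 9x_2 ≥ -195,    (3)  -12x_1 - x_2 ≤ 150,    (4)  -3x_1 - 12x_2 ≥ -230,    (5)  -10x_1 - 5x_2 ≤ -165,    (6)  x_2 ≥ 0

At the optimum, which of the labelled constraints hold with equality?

(4) and (5)

Extreme points and Z = -5x_1 - 2x_2:
  (166/21, 361/21) → Z = -1552/21
  (230/3, 0) → Z = -1150/3
  (33/2, 0) → Z = -165/2

The maximum is at (166/21, 361/21). Substituting into each constraint, equality holds for (4) and (5); the remaining constraints have slack.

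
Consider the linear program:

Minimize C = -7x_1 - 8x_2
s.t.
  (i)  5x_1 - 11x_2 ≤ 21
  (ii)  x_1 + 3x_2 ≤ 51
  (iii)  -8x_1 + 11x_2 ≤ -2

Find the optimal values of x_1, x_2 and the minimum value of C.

x_1 = 24, x_2 = 9, minimum C = -240

Extreme points and C = -7x_1 - 8x_2:
  (24, 9) → C = -240
  (-19/3, -158/33) → C = 909/11
  (81/5, 58/5) → C = -1031/5

The binding constraints are 5x_1 - 11x_2 = 21 and x_1 + 3x_2 = 51.
Solving simultaneously gives x_1 = 24, x_2 = 9.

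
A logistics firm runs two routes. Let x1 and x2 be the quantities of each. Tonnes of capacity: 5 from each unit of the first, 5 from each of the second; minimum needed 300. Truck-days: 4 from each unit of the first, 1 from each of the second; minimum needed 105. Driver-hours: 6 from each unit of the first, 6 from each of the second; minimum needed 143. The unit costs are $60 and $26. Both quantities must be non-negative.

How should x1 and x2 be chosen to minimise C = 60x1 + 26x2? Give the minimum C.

Vertices and C = 60x1 + 26x2:
  (0, 105) → C = 2730
  (60, 0) → C = 3600
  (15, 45) → C = 2070
The feasible region is unbounded (it extends along (0, 1), (1, 0)), but C strictly increases along every unbounded feasible direction, so there is no improving ray and the minimum is attained at a vertex.

At the optimal vertex, 5x1 + 5x2 = 300 and 4x1 + x2 = 105.
Solving simultaneously gives x1 = 15, x2 = 45.

x1 = 15, x2 = 45, minimum C = 2070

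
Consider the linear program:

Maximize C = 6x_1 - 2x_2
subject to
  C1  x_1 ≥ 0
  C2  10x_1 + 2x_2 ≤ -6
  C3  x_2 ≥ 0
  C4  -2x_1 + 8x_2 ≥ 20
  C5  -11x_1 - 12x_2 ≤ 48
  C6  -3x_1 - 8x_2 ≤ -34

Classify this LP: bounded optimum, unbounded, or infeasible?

The boundaries x_1 = 0 and -3x_1 - 8x_2 = -34 meet at (0, 17/4), but that point violates 10x_1 + 2x_2 ≤ -6. Every candidate vertex is excluded by some other constraint, so the feasible region is empty.

infeasible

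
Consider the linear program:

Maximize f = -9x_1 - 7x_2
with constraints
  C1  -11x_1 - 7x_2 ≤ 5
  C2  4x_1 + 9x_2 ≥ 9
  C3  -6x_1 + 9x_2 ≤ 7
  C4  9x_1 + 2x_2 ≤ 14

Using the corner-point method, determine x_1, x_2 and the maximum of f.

Extreme points and f = -9x_1 - 7x_2:
  (1/5, 41/45) → f = -368/45
  (108/73, 25/73) → f = -1147/73
  (112/93, 49/31) → f = -679/31

The optimum lies where 4x_1 + 9x_2 = 9 and -6x_1 + 9x_2 = 7.
Solving simultaneously gives x_1 = 1/5, x_2 = 41/45.

x_1 = 1/5, x_2 = 41/45, maximum f = -368/45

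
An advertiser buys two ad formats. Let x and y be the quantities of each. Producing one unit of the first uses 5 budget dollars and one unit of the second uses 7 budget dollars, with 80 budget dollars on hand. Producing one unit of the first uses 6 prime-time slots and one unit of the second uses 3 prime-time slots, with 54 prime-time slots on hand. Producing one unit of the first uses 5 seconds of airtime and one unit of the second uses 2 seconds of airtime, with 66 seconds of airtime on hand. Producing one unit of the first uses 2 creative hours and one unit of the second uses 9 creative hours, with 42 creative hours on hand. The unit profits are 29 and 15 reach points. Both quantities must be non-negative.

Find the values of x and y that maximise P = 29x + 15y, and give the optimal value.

The optimum lies where 6x + 3y = 54 and 2x + 9y = 42.
Solving simultaneously gives x = 15/2, y = 3.

x = 15/2, y = 3, maximum P = 525/2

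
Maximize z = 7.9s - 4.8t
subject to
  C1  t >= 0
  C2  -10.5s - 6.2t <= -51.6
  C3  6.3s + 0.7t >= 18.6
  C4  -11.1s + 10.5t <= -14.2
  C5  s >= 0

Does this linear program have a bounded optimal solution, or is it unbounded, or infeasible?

unbounded

From the feasible point (172/35, 0), moving in the direction (1, 0) keeps every constraint satisfied while z increases without bound.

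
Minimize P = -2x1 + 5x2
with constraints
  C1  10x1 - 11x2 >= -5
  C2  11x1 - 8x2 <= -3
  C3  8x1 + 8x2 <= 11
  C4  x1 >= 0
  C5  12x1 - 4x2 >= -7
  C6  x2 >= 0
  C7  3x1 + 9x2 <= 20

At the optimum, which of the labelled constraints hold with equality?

C2 and C4

Extreme points and P = -2x1 + 5x2:
  (7/41, 25/41) → P = 111/41
  (0, 5/11) → P = 25/11
  (0, 3/8) → P = 15/8

The minimum is at (0, 3/8). Substituting into each constraint, equality holds for C2 and C4; the remaining constraints have slack.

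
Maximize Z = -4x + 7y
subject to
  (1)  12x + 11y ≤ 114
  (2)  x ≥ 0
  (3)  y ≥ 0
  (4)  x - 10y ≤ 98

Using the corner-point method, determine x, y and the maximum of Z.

Extreme points and Z = -4x + 7y:
  (0, 114/11) → Z = 798/11
  (19/2, 0) → Z = -38
  (0, 0) → Z = 0

x = 0, y = 114/11, maximum Z = 798/11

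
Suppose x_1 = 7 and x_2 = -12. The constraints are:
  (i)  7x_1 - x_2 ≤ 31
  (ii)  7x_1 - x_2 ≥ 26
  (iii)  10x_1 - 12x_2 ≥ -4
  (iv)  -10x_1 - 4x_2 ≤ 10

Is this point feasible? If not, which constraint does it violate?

not feasible — violates (i)

Constraint (i): 7x_1 - x_2 = 61, which is not ≤ 31. All other constraints are satisfied.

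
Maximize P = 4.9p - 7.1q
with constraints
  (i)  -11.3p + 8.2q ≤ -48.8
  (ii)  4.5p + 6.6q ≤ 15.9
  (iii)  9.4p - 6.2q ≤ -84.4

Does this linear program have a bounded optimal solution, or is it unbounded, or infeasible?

unbounded

From the feasible point (-49732/351, -70622/351), moving in the direction (-6.2, -9.4) keeps every constraint satisfied while P increases without bound.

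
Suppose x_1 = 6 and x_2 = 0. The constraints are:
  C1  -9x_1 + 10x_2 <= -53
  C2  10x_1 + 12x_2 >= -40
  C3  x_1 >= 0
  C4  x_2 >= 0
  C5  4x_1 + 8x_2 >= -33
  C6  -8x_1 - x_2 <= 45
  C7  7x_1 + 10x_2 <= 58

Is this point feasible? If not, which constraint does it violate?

feasible

C1: -54 ≤ -53 ✓
C2: 60 ≥ -40 ✓
C3: 6 ≥ 0 ✓
C4: 0 ≥ 0 ✓
C5: 24 ≥ -33 ✓
C6: -48 ≤ 45 ✓
C7: 42 ≤ 58 ✓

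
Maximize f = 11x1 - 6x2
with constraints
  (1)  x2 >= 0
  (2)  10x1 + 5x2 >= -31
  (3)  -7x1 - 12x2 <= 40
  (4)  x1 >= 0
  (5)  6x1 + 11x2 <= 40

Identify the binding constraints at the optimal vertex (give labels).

(1) and (5)

Extreme points and f = 11x1 - 6x2:
  (0, 0) → f = 0
  (20/3, 0) → f = 220/3
  (0, 40/11) → f = -240/11

The maximum is at (20/3, 0). Substituting into each constraint, equality holds for (1) and (5); the remaining constraints have slack.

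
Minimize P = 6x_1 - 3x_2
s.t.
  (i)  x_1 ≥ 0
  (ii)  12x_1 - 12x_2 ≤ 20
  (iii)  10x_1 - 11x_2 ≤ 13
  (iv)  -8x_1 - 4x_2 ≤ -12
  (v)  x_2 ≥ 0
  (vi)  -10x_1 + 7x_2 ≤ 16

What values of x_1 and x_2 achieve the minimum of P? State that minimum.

Extreme points and P = 6x_1 - 3x_2:
  (16/3, 11/3) → P = 21
  (23/16, 1/8) → P = 33/4
  (5/24, 31/12) → P = -13/2
The feasible region is unbounded (it extends along (7, 10), (1, 1)), but P strictly increases along every unbounded feasible direction, so there is no improving ray and the minimum is attained at a vertex.

x_1 = 5/24, x_2 = 31/12, minimum P = -13/2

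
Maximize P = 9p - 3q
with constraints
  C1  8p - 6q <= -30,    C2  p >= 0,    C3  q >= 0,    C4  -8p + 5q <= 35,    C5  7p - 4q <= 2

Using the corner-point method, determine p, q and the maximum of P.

p = 50, q = 87, maximum P = 189

Vertices and P = 9p - 3q:
  (0, 5) → P = -15
  (66/5, 113/5) → P = 51
  (0, 7) → P = -21
  (50, 87) → P = 189

At the optimal vertex, -8p + 5q = 35 and 7p - 4q = 2.
Solving simultaneously gives p = 50, q = 87.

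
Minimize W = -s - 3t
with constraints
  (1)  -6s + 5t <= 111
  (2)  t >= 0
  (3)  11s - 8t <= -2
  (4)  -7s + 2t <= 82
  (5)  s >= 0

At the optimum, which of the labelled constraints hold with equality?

Vertices and W = -s - 3t:
  (878/7, 1209/7) → W = -4505/7
  (0, 111/5) → W = -333/5
  (0, 1/4) → W = -3/4

The minimum is at (878/7, 1209/7). Substituting into each constraint, equality holds for (1) and (3); the remaining constraints have slack.

(1) and (3)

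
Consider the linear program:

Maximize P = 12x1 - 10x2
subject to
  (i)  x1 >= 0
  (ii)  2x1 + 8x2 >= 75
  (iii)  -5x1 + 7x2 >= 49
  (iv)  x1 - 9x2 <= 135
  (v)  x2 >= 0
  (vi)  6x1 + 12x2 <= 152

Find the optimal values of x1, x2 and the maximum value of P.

x1 = 14/3, x2 = 31/3, maximum P = -142/3

Corner points and P = 12x1 - 10x2:
  (0, 75/8) → P = -375/4
  (0, 38/3) → P = -380/3
  (133/54, 473/54) → P = -1567/27
  (14/3, 31/3) → P = -142/3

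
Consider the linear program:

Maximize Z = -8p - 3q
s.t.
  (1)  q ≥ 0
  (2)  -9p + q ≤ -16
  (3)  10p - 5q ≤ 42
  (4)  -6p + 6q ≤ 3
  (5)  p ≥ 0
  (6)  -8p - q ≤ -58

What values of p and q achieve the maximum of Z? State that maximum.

p = 166/25, q = 122/25, maximum Z = -1694/25

Feasible corners and Z = -8p - 3q:
  (89/10, 47/5) → Z = -497/5
  (166/25, 122/25) → Z = -1694/25
  (115/18, 62/9) → Z = -646/9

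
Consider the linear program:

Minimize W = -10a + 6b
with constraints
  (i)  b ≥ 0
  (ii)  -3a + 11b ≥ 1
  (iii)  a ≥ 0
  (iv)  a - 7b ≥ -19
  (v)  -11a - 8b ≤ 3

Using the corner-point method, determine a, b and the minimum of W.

At the optimal vertex, -3a + 11b = 1 and a - 7b = -19.
Solving simultaneously gives a = 101/5, b = 28/5.

a = 101/5, b = 28/5, minimum W = -842/5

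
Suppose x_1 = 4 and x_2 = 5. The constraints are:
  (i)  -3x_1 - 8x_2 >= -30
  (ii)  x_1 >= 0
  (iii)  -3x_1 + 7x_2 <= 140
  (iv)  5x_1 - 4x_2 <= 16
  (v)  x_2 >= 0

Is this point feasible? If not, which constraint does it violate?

Constraint (i): -3x_1 - 8x_2 = -52, which is not ≥ -30. All other constraints are satisfied.

not feasible — violates (i)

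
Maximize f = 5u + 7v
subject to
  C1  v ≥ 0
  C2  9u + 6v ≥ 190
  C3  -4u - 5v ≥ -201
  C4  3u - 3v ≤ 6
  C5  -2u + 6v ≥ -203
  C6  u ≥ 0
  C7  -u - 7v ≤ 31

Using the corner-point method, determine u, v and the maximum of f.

Corner points and f = 5u + 7v:
  (202/15, 172/15) → f = 738/5
  (0, 95/3) → f = 665/3
  (211/9, 193/9) → f = 802/3
  (0, 201/5) → f = 1407/5

u = 0, v = 201/5, maximum f = 1407/5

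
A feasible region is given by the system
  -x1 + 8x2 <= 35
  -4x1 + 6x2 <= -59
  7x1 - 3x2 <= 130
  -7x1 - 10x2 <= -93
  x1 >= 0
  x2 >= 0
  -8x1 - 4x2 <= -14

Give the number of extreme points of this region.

Intersecting each pair of boundary lines and keeping only the points that satisfy every inequality leaves:
  (201/10, 107/30)
  (59/4, 0)
  (130/7, 0)

3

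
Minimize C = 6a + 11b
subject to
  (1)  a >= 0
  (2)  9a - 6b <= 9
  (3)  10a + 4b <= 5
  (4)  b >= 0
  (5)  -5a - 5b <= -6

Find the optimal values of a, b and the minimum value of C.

Extreme points and C = 6a + 11b:
  (0, 5/4) → C = 55/4
  (0, 6/5) → C = 66/5
  (1/30, 7/6) → C = 391/30

a = 1/30, b = 7/6, minimum C = 391/30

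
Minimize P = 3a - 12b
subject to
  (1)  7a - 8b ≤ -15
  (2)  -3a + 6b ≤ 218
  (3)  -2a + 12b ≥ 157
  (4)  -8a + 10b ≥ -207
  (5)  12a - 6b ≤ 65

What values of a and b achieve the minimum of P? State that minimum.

Corner points and P = 3a - 12b:
  (-279/4, 35/24) → P = -907/4
  (283/9, 937/18) → P = -1591/3
  (287/22, 1007/66) → P = -3167/22

a = 283/9, b = 937/18, minimum P = -1591/3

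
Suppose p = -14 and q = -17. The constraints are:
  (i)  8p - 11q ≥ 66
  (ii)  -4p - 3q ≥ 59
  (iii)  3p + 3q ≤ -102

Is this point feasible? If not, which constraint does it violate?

Constraint (iii): 3p + 3q = -93, which is not ≤ -102. All other constraints are satisfied.

not feasible — violates (iii)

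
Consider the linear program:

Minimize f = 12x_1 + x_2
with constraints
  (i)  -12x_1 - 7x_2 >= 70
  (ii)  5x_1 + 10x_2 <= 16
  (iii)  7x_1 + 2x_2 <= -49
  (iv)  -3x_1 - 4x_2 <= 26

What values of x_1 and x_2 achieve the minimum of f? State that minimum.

Feasible corners and f = 12x_1 + x_2:
  (-812/85, 542/85) → f = -9202/85
  (-203/25, 98/25) → f = -2338/25
  (-162/5, 89/5) → f = -371
  (-72/11, -35/22) → f = -1763/22

x_1 = -162/5, x_2 = 89/5, minimum f = -371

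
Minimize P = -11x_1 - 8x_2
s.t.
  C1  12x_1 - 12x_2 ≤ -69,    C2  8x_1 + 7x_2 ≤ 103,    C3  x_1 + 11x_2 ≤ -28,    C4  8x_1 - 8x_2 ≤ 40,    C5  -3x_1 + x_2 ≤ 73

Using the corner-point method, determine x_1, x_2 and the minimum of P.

x_1 = -365/48, x_2 = -89/48, minimum P = 4727/48

Feasible corners and P = -11x_1 - 8x_2:
  (-365/48, -89/48) → P = 4727/48
  (-269/8, -223/8) → P = 4743/8
  (-831/34, -11/34) → P = 9229/34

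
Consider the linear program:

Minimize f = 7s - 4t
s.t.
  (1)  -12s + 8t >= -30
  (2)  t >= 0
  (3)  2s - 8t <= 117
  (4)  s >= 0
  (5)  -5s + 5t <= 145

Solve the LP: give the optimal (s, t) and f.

s = 0, t = 29, minimum f = -116

Extreme points and f = 7s - 4t:
  (5/2, 0) → f = 35/2
  (131/2, 189/2) → f = 161/2
  (0, 0) → f = 0
  (0, 29) → f = -116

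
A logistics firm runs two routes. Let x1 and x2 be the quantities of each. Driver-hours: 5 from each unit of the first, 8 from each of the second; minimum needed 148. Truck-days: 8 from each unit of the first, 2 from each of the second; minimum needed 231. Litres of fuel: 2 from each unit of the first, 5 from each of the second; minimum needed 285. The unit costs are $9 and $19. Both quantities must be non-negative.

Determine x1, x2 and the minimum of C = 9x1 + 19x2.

x1 = 65/4, x2 = 101/2, minimum C = 4423/4

Feasible corners and C = 9x1 + 19x2:
  (0, 231/2) → C = 4389/2
  (285/2, 0) → C = 2565/2
  (65/4, 101/2) → C = 4423/4
The feasible region is unbounded (it extends along (0, 1), (1, 0)), but C strictly increases along every unbounded feasible direction, so there is no improving ray and the minimum is attained at a vertex.

At the optimal vertex, 8x1 + 2x2 = 231 and 2x1 + 5x2 = 285.
Solving simultaneously gives x1 = 65/4, x2 = 101/2.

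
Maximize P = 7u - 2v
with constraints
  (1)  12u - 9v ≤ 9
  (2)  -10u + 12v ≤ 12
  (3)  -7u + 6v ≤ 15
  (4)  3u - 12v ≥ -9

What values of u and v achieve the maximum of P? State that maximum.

Feasible corners and P = 7u - 2v:
  (21/13, 15/13) → P = 9
  (-9/2, -11/4) → P = -26
  (-3/7, 9/14) → P = -30/7
The feasible region is unbounded (it extends along (-3, -4), (-6, -7)), but P strictly decreases along every unbounded feasible direction, so there is no improving ray and the maximum is attained at a vertex.

u = 21/13, v = 15/13, maximum P = 9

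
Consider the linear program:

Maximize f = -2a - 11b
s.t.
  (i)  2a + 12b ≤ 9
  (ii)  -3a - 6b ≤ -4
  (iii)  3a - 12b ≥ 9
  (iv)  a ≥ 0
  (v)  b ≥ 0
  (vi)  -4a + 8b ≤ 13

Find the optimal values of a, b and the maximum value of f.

a = 3, b = 0, maximum f = -6

Feasible corners and f = -2a - 11b:
  (18/5, 3/20) → f = -177/20
  (9/2, 0) → f = -9
  (3, 0) → f = -6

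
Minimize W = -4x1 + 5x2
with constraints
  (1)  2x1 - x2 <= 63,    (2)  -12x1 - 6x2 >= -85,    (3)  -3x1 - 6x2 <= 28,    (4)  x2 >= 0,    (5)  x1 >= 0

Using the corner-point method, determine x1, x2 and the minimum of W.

x1 = 85/12, x2 = 0, minimum W = -85/3

The binding constraints are -12x1 - 6x2 = -85 and x2 = 0.
Solving simultaneously gives x1 = 85/12, x2 = 0.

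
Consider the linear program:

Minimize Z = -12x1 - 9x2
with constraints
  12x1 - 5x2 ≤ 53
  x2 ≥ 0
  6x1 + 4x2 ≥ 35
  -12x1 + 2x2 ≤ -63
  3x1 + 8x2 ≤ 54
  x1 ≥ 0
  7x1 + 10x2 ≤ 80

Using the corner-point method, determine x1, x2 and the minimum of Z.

x1 = 6, x2 = 19/5, minimum Z = -531/5

The binding constraints are 12x1 - 5x2 = 53 and 7x1 + 10x2 = 80.
Solving simultaneously gives x1 = 6, x2 = 19/5.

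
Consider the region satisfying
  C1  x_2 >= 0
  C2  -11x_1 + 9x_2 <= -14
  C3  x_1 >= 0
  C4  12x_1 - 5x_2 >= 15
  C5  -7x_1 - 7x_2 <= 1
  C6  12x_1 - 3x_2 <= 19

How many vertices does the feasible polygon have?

3

The feasible vertices (each the meet of two boundaries and inside every other half-plane) are:
  (14/11, 0)
  (19/12, 0)
  (43/25, 41/75)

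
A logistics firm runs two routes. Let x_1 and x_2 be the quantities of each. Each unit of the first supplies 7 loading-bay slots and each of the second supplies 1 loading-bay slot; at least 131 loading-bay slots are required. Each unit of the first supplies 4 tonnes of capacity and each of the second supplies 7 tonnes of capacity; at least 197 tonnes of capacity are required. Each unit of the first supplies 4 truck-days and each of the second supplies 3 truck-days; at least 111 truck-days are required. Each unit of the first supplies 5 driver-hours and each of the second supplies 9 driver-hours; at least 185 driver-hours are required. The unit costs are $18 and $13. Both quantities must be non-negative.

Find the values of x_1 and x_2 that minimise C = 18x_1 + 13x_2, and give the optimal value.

x_1 = 16, x_2 = 19, minimum C = 535

Corner points and C = 18x_1 + 13x_2:
  (0, 131) → C = 1703
  (197/4, 0) → C = 1773/2
  (16, 19) → C = 535
The feasible region is unbounded (it extends along (0, 1), (1, 0)), but C strictly increases along every unbounded feasible direction, so there is no improving ray and the minimum is attained at a vertex.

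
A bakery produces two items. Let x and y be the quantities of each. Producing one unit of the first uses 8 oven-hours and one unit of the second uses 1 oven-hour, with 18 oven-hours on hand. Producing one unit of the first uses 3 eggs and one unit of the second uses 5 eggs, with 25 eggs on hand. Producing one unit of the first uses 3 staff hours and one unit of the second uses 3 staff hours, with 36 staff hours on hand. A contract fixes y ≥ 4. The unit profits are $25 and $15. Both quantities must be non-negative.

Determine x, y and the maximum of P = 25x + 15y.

Corner points and P = 25x + 15y:
  (0, 5) → P = 75
  (0, 4) → P = 60
  (5/3, 4) → P = 305/3

The binding constraints are 3x + 5y = 25 and y = 4.
Solving simultaneously gives x = 5/3, y = 4.

x = 5/3, y = 4, maximum P = 305/3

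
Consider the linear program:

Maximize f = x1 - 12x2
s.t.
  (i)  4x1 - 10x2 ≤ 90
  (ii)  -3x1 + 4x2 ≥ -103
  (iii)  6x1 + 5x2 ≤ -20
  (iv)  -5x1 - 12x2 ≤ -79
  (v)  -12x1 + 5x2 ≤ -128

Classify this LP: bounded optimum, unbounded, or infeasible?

The boundaries 4x1 - 10x2 = 90 and -3x1 + 4x2 = -103 meet at (335/7, 71/7), but that point violates 6x1 + 5x2 ≤ -20. Every candidate vertex is excluded by some other constraint, so the feasible region is empty.

infeasible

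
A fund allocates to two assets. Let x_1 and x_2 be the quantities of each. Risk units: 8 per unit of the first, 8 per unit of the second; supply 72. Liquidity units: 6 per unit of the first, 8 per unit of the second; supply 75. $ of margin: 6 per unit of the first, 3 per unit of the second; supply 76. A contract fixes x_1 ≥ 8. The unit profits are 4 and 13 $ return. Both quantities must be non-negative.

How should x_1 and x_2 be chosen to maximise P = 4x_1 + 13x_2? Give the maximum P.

x_1 = 8, x_2 = 1, maximum P = 45

Feasible corners and P = 4x_1 + 13x_2:
  (9, 0) → P = 36
  (8, 0) → P = 32
  (8, 1) → P = 45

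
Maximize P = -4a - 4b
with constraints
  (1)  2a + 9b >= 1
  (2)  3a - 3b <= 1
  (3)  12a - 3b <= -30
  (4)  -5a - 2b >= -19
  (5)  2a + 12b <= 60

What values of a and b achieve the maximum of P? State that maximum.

a = -88, b = 59/3, maximum P = 820/3

Vertices and P = -4a - 4b:
  (-89/38, 12/19) → P = 130/19
  (-88, 59/3) → P = 820/3
  (-6/5, 26/5) → P = -16

At the optimal vertex, 2a + 9b = 1 and 2a + 12b = 60.
Solving simultaneously gives a = -88, b = 59/3.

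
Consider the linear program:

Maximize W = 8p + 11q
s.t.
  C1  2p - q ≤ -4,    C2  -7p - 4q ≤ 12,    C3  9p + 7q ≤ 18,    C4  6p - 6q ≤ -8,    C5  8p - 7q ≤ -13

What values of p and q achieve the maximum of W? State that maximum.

p = -12, q = 18, maximum W = 102

Extreme points and W = 8p + 11q:
  (-28/15, 4/15) → W = -12
  (-10/23, 72/23) → W = 712/23
  (-12, 18) → W = 102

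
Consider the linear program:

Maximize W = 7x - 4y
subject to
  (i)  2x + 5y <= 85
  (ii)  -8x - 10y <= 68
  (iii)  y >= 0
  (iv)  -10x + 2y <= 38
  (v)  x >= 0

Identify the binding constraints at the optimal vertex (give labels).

(i) and (iii)

Vertices and W = 7x - 4y:
  (85/2, 0) → W = 595/2
  (0, 17) → W = -68
  (0, 0) → W = 0

The maximum is at (85/2, 0). Substituting into each constraint, equality holds for (i) and (iii); the remaining constraints have slack.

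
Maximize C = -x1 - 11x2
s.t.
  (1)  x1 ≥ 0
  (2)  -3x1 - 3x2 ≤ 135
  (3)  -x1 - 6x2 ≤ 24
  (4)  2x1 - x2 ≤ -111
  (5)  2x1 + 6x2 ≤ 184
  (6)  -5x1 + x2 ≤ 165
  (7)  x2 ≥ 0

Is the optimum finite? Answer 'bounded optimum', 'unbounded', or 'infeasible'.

The boundaries x1 = 0 and 2x1 - x2 = -111 meet at (0, 111), but that point violates 2x1 + 6x2 ≤ 184. Every candidate vertex is excluded by some other constraint, so the feasible region is empty.

infeasible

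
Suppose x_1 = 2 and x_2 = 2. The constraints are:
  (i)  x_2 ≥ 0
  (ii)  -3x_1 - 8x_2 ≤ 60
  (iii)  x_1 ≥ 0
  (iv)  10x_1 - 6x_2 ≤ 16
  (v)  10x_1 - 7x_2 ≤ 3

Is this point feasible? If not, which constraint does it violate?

Constraint (v): 10x_1 - 7x_2 = 6, which is not ≤ 3. All other constraints are satisfied.

not feasible — violates (v)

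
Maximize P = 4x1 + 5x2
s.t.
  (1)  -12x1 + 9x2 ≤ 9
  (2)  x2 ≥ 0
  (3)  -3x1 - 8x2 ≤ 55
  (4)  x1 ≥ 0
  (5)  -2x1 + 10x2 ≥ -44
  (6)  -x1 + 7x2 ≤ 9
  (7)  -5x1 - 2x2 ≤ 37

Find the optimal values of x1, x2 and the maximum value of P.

x1 = 199/2, x2 = 31/2, maximum P = 951/2

Corner points and P = 4x1 + 5x2:
  (0, 1) → P = 5
  (6/25, 33/25) → P = 189/25
  (0, 0) → P = 0
  (22, 0) → P = 88
  (199/2, 31/2) → P = 951/2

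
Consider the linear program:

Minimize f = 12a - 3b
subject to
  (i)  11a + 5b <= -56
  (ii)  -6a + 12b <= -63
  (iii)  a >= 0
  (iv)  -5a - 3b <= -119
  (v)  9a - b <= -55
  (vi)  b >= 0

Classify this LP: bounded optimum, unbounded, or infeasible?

infeasible

The boundaries 9a - b = -55 and b = 0 meet at (-55/9, 0), but that point violates -6a + 12b ≤ -63. Every candidate vertex is excluded by some other constraint, so the feasible region is empty.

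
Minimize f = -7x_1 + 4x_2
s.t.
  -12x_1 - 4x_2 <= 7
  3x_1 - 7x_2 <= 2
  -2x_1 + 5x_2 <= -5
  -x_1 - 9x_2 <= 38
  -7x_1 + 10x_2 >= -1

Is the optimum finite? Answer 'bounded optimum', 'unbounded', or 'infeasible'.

The boundaries -12x_1 - 4x_2 = 7 and -7x_1 + 10x_2 = -1 meet at (-33/74, -61/148), but that point violates -2x_1 + 5x_2 ≤ -5. Every candidate vertex is excluded by some other constraint, so the feasible region is empty.

infeasible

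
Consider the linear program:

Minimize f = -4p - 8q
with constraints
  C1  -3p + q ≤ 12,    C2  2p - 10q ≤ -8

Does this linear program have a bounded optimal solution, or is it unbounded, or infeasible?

unbounded

From the feasible point (-4, 0), moving in the direction (1, 3) keeps every constraint satisfied while f decreases without bound.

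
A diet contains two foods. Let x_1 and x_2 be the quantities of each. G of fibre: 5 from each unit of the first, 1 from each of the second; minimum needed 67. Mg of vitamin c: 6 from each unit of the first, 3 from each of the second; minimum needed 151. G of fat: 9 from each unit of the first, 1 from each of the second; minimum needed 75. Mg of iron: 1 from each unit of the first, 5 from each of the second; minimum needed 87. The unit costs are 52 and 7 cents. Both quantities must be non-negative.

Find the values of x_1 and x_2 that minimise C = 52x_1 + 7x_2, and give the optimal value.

Feasible corners and C = 52x_1 + 7x_2:
  (0, 75) → C = 525
  (87, 0) → C = 4524
  (50/9, 353/9) → C = 5071/9
  (2, 57) → C = 503
  (494/27, 371/27) → C = 28285/27
The feasible region is unbounded (it extends along (0, 1), (1, 0)), but C strictly increases along every unbounded feasible direction, so there is no improving ray and the minimum is attained at a vertex.

The optimum lies where 5x_1 + x_2 = 67 and 9x_1 + x_2 = 75.
Solving simultaneously gives x_1 = 2, x_2 = 57.

x_1 = 2, x_2 = 57, minimum C = 503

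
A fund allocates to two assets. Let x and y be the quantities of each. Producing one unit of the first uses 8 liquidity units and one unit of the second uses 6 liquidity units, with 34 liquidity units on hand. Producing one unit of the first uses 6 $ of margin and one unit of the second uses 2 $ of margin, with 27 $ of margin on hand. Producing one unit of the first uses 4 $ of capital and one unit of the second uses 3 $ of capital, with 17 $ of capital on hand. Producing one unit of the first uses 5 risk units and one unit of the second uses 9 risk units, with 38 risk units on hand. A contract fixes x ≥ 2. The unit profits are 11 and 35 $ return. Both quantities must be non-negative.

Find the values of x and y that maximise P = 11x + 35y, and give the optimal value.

x = 2, y = 3, maximum P = 127

Extreme points and P = 11x + 35y:
  (17/4, 0) → P = 187/4
  (2, 0) → P = 22
  (2, 3) → P = 127

The binding constraints are 8x + 6y = 34 and 4x + 3y = 17.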